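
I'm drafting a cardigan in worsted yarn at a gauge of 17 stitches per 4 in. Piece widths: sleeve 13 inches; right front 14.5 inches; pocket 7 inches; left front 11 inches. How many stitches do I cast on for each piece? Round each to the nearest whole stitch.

sleeve 55; right front 62; pocket 30; left front 47.

Rate = 17/4 = 4.25 sts per in.
sleeve: 13 × 4.25 = 55.25 → 55.
right front: 14.5 × 4.25 = 61.62 → 62.
pocket: 7 × 4.25 = 29.75 → 30.
left front: 11 × 4.25 = 46.75 → 47.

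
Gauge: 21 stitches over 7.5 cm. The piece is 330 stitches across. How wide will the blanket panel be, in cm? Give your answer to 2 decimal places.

117.86 cm.

21 stitches / 7.5 cm = 2.8 stitches per cm.
330 / 2.8 = 117.857 cm.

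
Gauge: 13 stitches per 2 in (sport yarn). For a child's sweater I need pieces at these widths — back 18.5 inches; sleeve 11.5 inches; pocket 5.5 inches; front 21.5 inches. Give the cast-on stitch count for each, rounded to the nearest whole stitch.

back 120; sleeve 75; pocket 36; front 140.

Rate = 13/2 = 6.5 sts per in.
back: 18.5 × 6.5 = 120.25 → 120.
sleeve: 11.5 × 6.5 = 74.75 → 75.
pocket: 5.5 × 6.5 = 35.75 → 36.
front: 21.5 × 6.5 = 139.75 → 140.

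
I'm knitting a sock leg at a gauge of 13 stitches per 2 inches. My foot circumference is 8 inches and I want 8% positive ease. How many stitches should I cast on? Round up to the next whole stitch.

Cast on 57 stitches.

Finished = 8 × 1.08 = 8.64 in.
13 / 2 = 6.5 sts per inch.
8.64 × 6.5 = 56.16 sts.
→ 57 sts.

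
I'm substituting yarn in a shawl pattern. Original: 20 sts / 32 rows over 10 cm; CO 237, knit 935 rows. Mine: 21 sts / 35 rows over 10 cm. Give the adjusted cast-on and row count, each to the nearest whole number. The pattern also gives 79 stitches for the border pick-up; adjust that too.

Cast on 249 stitches; work 1023 rows; border pick-up 83 stitches.

Stitches: 237 × 21/20 = 248.85 → 249.
Rows: 935 × 35/32 = 1022.66 → 1023.
border pick-up: 79 × 21/20 = 82.95 → 83.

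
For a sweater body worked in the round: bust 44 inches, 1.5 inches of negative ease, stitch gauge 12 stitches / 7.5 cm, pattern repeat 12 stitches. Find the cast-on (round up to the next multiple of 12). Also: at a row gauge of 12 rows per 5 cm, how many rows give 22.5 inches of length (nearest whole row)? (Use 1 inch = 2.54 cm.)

Cast on 180 stitches; work 137 rows.

Finished = 44 − 1.5 = 42.5 inches.
42.5 inches × 2.54 = 107.95 cm.
12/7.5 = 1.6 sts per cm; 107.95 × 1.6 = 172.72 sts.
Next multiple of 12 → 180.
22.5 inches = 57.15 cm; × 2.4 = 137.16 → 137 rows.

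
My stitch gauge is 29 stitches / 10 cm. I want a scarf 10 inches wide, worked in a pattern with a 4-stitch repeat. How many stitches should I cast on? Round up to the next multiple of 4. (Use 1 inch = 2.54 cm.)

CO 76 sts.

10 in = 10 × 2.54 = 25.40 cm.
29 / 10 = 2.9 sts/cm.
25.40 × 2.9 = 73.66 sts.
→ 76.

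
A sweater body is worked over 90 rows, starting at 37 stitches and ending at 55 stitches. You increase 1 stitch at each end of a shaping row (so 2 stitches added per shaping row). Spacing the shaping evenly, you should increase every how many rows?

Increase every 10th row.

Stitches to add: |55 − 37| = 18.
Shaping rows needed: 18 / 2 = 9.
90 rows / 9 = every 10 rows.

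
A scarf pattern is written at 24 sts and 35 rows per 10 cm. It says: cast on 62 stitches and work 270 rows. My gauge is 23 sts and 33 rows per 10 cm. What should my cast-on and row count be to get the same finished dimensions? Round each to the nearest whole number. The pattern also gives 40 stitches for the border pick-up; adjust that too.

Stitches: 62 × 23/24 = 59.42 → 59.
Rows: 270 × 33/35 = 254.57 → 255.
border pick-up: 40 × 23/24 = 38.33 → 38.

Cast on 59 stitches; work 255 rows; border pick-up 38 stitches.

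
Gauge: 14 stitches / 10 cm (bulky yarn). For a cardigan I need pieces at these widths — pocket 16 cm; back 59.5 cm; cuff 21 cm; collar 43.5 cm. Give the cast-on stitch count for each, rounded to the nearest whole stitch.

pocket 22; back 83; cuff 29; collar 61.

Rate = 14/10 = 1.4 sts per cm.
pocket: 16 × 1.4 = 22.40 → 22.
back: 59.5 × 1.4 = 83.30 → 83.
cuff: 21 × 1.4 = 29.40 → 29.
collar: 43.5 × 1.4 = 60.90 → 61.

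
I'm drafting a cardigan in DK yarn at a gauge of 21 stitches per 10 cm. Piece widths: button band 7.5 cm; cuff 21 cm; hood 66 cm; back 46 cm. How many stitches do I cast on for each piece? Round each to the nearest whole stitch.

button band 16; cuff 44; hood 139; back 97.

Rate = 21/10 = 2.1 sts per cm.
button band: 7.5 × 2.1 = 15.75 → 16.
cuff: 21 × 2.1 = 44.10 → 44.
hood: 66 × 2.1 = 138.60 → 139.
back: 46 × 2.1 = 96.60 → 97.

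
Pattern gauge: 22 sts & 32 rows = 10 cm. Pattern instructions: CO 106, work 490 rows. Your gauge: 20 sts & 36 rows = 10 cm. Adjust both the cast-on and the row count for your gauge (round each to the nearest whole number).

Cast on 96 stitches; work 551 rows.

Stitches: 106 × 20/22 = 96.36 → 96.
Rows: 490 × 36/32 = 551.25 → 551.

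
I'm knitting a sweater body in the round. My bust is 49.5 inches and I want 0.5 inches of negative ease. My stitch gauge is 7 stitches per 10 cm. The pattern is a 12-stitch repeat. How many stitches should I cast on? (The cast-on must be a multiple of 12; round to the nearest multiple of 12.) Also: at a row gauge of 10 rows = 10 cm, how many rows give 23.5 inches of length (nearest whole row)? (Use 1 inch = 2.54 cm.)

Finished = 49.5 − 0.5 = 49 inches.
49 inches × 2.54 = 124.46 cm.
7/10 = 0.7 sts per cm; 124.46 × 0.7 = 87.12 sts.
Nearest multiple of 12 → 84.
23.5 inches = 59.69 cm; × 1 = 59.69 → 60 rows.

Cast on 84 stitches; work 60 rows.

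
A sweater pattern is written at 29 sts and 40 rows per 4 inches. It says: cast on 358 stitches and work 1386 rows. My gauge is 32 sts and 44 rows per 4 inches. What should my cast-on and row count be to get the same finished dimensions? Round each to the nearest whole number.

Stitches: 358 × 32/29 = 395.03 → 395.
Rows: 1386 × 44/40 = 1524.60 → 1525.

Cast on 395 stitches; work 1525 rows.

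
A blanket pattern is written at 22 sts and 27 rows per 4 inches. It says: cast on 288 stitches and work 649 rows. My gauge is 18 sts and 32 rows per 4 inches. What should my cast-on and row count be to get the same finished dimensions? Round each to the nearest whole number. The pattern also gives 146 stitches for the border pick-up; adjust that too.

Stitches: 288 × 18/22 = 235.64 → 236.
Rows: 649 × 32/27 = 769.19 → 769.
border pick-up: 146 × 18/22 = 119.45 → 119.

Cast on 236 stitches; work 769 rows; border pick-up 119 stitches.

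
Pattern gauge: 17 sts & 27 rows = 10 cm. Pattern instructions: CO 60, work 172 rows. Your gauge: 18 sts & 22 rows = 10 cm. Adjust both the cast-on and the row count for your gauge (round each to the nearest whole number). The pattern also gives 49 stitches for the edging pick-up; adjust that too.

Cast on 64 stitches; work 140 rows; edging pick-up 52 stitches.

Stitches: 60 × 18/17 = 63.53 → 64.
Rows: 172 × 22/27 = 140.15 → 140.
edging pick-up: 49 × 18/17 = 51.88 → 52.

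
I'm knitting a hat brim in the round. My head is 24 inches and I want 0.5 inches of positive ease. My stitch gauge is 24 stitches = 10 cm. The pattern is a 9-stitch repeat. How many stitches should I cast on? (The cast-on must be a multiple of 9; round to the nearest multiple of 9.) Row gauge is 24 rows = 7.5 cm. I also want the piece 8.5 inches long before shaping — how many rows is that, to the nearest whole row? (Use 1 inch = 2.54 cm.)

Cast on 153 stitches; work 69 rows.

Finished = 24 + 0.5 = 24.5 inches.
24.5 inches × 2.54 = 62.23 cm.
24/10 = 2.4 sts per cm; 62.23 × 2.4 = 149.35 sts.
Nearest multiple of 9 → 153.
8.5 inches = 21.59 cm; × 3.2 = 69.09 → 69 rows.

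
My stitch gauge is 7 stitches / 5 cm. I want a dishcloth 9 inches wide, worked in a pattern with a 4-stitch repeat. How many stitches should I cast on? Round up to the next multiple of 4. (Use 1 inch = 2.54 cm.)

CO 36 sts.

9 in = 9 × 2.54 = 22.86 cm.
7 / 5 = 1.4 sts/cm.
22.86 × 1.4 = 32.00 sts.
→ 36.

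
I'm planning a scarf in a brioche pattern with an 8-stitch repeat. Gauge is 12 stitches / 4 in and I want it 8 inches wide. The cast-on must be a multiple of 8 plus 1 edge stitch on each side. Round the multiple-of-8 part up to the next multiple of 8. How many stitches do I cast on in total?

12 / 4 = 3 sts per inch.
8 × 3 = 24.00 sts.
Less 2 edge sts → 22.00 for the repeat.
Next multiple of 8: 24.
Add back 2 edge sts → 26.

CO 26 sts.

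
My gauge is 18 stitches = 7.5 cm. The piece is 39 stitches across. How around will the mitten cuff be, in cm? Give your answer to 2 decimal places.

18 stitches / 7.5 cm = 2.4 stitches per cm.
39 / 2.4 = 16.250 cm.

16.25 cm.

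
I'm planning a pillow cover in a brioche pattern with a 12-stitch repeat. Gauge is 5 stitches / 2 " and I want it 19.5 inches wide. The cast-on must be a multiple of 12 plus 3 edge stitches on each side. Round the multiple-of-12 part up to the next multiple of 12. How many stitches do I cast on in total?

CO 54 sts.

5 / 2 = 2.5 sts per inch.
19.5 × 2.5 = 48.75 sts.
Less 6 edge sts → 42.75 for the repeat.
Next multiple of 12: 48.
Add back 6 edge sts → 54.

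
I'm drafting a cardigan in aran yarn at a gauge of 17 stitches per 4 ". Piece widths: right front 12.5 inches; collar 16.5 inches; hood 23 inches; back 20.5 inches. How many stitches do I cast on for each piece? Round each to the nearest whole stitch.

right front 53; collar 70; hood 98; back 87.

Rate = 17/4 = 4.25 sts per in.
right front: 12.5 × 4.25 = 53.12 → 53.
collar: 16.5 × 4.25 = 70.12 → 70.
hood: 23 × 4.25 = 97.75 → 98.
back: 20.5 × 4.25 = 87.12 → 87.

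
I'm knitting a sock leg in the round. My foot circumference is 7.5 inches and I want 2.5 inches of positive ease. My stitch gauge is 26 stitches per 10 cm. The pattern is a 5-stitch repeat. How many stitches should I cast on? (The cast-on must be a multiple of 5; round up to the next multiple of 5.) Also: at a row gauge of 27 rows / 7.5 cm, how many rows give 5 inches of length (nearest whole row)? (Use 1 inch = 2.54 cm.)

Finished = 7.5 + 2.5 = 10 inches.
10 inches × 2.54 = 25.40 cm.
26/10 = 2.6 sts per cm; 25.40 × 2.6 = 66.04 sts.
Next multiple of 5 → 70.
5 inches = 12.70 cm; × 3.6 = 45.72 → 46 rows.

Cast on 70 stitches; work 46 rows.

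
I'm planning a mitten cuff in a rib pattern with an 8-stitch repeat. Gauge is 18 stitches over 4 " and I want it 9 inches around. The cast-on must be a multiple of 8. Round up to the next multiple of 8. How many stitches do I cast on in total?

Cast on 48 stitches.

18 / 4 = 4.5 sts per inch.
9 × 4.5 = 40.50 sts.
Next multiple of 8: 48.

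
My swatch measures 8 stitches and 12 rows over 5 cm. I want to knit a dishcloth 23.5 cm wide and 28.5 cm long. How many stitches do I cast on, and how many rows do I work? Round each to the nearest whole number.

Stitch gauge = 8/5 = 1.6 sts/cm; 23.5 × 1.6 = 37.60 → 38 sts.
Row gauge = 12/5 = 2.4 rows/cm; 28.5 × 2.4 = 68.40 → 68 rows.

Cast on 38 stitches and work 68 rows.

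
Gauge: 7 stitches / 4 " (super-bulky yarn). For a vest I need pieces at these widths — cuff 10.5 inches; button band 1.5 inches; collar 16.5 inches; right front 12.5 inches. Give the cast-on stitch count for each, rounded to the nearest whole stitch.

Rate = 7/4 = 1.75 sts per in.
cuff: 10.5 × 1.75 = 18.38 → 18.
button band: 1.5 × 1.75 = 2.62 → 3.
collar: 16.5 × 1.75 = 28.88 → 29.
right front: 12.5 × 1.75 = 21.88 → 22.

cuff 18; button band 3; collar 29; right front 22.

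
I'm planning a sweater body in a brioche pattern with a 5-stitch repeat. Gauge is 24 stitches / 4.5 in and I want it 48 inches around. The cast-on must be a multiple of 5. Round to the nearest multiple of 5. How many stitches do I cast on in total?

24 / 4.5 = 5.333 sts per inch.
48 × 5.333 = 256.00 sts.
Nearest multiple of 5: 255.

Cast on 255 stitches.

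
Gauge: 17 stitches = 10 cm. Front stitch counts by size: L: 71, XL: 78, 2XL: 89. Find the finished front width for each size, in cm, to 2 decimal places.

L 41.76 cm; XL 45.88 cm; 2XL 52.35 cm.

17/10 = 1.7 sts per cm.
L: 71 / 1.7 = 41.765 → 41.76 cm.
XL: 78 / 1.7 = 45.882 → 45.88 cm.
2XL: 89 / 1.7 = 52.353 → 52.35 cm.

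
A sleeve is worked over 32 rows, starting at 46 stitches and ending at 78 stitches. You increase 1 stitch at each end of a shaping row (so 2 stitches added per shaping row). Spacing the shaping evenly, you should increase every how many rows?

Increase every 2nd row.

Stitches to add: |78 − 46| = 32.
Shaping rows needed: 32 / 2 = 16.
32 rows / 16 = every 2 rows.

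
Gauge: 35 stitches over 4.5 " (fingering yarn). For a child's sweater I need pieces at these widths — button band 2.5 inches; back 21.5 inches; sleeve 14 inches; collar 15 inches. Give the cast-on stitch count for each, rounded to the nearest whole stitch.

Rate = 35/4.5 = 7.778 sts per in.
button band: 2.5 × 7.778 = 19.44 → 19.
back: 21.5 × 7.778 = 167.22 → 167.
sleeve: 14 × 7.778 = 108.89 → 109.
collar: 15 × 7.778 = 116.67 → 117.

button band 19; back 167; sleeve 109; collar 117.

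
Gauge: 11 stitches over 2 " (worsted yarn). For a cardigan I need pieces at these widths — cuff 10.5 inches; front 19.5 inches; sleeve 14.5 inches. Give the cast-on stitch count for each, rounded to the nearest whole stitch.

cuff 58; front 107; sleeve 80.

Rate = 11/2 = 5.5 sts per in.
cuff: 10.5 × 5.5 = 57.75 → 58.
front: 19.5 × 5.5 = 107.25 → 107.
sleeve: 14.5 × 5.5 = 79.75 → 80.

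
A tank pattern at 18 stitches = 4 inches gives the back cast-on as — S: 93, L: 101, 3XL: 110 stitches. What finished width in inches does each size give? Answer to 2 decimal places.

18/4 = 4.5 sts per in.
S: 93 / 4.5 = 20.667 → 20.67 in.
L: 101 / 4.5 = 22.444 → 22.44 in.
3XL: 110 / 4.5 = 24.444 → 24.44 in.

S 20.67 inches; L 22.44 inches; 3XL 24.44 inches.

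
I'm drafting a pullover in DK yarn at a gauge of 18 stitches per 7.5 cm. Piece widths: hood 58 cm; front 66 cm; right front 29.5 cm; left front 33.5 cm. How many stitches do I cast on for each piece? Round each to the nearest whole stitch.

Rate = 18/7.5 = 2.4 sts per cm.
hood: 58 × 2.4 = 139.20 → 139.
front: 66 × 2.4 = 158.40 → 158.
right front: 29.5 × 2.4 = 70.80 → 71.
left front: 33.5 × 2.4 = 80.40 → 80.

hood 139; front 158; right front 71; left front 80.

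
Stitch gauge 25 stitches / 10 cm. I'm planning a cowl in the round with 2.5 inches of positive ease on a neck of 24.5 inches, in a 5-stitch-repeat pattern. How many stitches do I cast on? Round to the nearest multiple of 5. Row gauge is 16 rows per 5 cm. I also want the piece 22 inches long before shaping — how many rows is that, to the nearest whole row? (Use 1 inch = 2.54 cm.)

Cast on 170 stitches; work 179 rows.

Finished = 24.5 + 2.5 = 27 inches.
27 inches × 2.54 = 68.58 cm.
25/10 = 2.5 sts per cm; 68.58 × 2.5 = 171.45 sts.
Nearest multiple of 5 → 170.
22 inches = 55.88 cm; × 3.2 = 178.82 → 179 rows.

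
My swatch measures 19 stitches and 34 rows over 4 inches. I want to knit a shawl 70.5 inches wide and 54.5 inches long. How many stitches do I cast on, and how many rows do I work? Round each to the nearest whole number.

Stitch gauge = 19/4 = 4.75 sts/in; 70.5 × 4.75 = 334.88 → 335 sts.
Row gauge = 34/4 = 8.5 rows/in; 54.5 × 8.5 = 463.25 → 463 rows.

Cast on 335 stitches and work 463 rows.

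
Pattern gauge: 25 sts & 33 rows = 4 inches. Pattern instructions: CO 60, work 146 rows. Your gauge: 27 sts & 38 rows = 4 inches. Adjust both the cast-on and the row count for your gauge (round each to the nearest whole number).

Cast on 65 stitches; work 168 rows.

Stitches: 60 × 27/25 = 64.80 → 65.
Rows: 146 × 38/33 = 168.12 → 168.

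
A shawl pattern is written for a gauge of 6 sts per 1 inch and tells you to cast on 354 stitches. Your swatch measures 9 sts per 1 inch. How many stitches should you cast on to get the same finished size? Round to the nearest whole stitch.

Scale factor = 9 / 6 = 1.500.
354 × 9 / 6 = 531.00 sts.

CO 531 sts.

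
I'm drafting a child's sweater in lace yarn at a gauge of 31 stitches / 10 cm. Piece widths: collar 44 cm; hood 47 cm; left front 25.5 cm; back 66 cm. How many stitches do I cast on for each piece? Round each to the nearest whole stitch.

Rate = 31/10 = 3.1 sts per cm.
collar: 44 × 3.1 = 136.40 → 136.
hood: 47 × 3.1 = 145.70 → 146.
left front: 25.5 × 3.1 = 79.05 → 79.
back: 66 × 3.1 = 204.60 → 205.

collar 136; hood 146; left front 79; back 205.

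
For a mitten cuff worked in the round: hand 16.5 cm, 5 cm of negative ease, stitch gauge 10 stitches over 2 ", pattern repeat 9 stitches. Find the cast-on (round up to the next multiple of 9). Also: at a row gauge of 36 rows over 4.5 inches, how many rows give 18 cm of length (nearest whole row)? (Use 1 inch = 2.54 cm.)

Finished = 16.5 − 5 = 11.5 cm.
11.5 cm × 1/2.54 = 4.53 inches.
10/2 = 5 sts per in; 4.53 × 5 = 22.64 sts.
Next multiple of 9 → 27.
18 cm = 7.09 inches; × 8 = 56.69 → 57 rows.

Cast on 27 stitches; work 57 rows.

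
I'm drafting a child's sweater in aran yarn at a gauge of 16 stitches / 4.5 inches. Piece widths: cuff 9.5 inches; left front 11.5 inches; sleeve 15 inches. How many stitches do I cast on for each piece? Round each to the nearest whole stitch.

Rate = 16/4.5 = 3.556 sts per in.
cuff: 9.5 × 3.556 = 33.78 → 34.
left front: 11.5 × 3.556 = 40.89 → 41.
sleeve: 15 × 3.556 = 53.33 → 53.

cuff 34; left front 41; sleeve 53.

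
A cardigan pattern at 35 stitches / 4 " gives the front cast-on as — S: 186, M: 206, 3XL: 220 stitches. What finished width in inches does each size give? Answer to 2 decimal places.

35/4 = 8.75 sts per in.
S: 186 / 8.75 = 21.257 → 21.26 in.
M: 206 / 8.75 = 23.543 → 23.54 in.
3XL: 220 / 8.75 = 25.143 → 25.14 in.

S 21.26 inches; M 23.54 inches; 3XL 25.14 inches.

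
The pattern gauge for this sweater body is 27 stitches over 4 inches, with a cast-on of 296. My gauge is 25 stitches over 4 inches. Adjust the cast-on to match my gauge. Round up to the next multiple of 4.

Scale factor = 25 / 27 = 0.926.
296 × 25 / 27 = 274.07 sts.
→ 276 sts.

CO 276 sts.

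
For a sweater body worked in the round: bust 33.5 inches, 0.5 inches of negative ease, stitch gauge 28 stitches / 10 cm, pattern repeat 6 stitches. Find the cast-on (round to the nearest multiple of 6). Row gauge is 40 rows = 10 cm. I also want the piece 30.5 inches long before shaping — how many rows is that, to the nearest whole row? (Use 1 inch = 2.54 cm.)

Cast on 234 stitches; work 310 rows.

Finished = 33.5 − 0.5 = 33 inches.
33 inches × 2.54 = 83.82 cm.
28/10 = 2.8 sts per cm; 83.82 × 2.8 = 234.70 sts.
Nearest multiple of 6 → 234.
30.5 inches = 77.47 cm; × 4 = 309.88 → 310 rows.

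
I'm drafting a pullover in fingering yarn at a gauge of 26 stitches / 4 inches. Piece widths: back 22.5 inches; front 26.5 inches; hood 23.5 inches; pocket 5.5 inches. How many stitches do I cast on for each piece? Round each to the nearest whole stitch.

Rate = 26/4 = 6.5 sts per in.
back: 22.5 × 6.5 = 146.25 → 146.
front: 26.5 × 6.5 = 172.25 → 172.
hood: 23.5 × 6.5 = 152.75 → 153.
pocket: 5.5 × 6.5 = 35.75 → 36.

back 146; front 172; hood 153; pocket 36.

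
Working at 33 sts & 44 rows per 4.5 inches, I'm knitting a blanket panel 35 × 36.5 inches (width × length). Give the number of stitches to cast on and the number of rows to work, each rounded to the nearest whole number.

Cast on 257 stitches and work 357 rows.

Stitch gauge = 33/4.5 = 7.333 sts/in; 35 × 7.333 = 256.67 → 257 sts.
Row gauge = 44/4.5 = 9.778 rows/in; 36.5 × 9.778 = 356.89 → 357 rows.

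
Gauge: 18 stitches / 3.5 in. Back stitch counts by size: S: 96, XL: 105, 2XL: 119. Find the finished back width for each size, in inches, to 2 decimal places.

18/3.5 = 5.143 sts per in.
S: 96 / 5.143 = 18.667 → 18.67 in.
XL: 105 / 5.143 = 20.417 → 20.42 in.
2XL: 119 / 5.143 = 23.139 → 23.14 in.

S 18.67 inches; XL 20.42 inches; 2XL 23.14 inches.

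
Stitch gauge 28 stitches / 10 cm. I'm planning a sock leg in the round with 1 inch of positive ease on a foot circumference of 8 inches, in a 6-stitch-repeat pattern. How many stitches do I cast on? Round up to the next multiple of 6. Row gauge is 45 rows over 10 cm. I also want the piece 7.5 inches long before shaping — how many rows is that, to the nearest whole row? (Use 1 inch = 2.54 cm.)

Finished = 8 + 1 = 9 inches.
9 inches × 2.54 = 22.86 cm.
28/10 = 2.8 sts per cm; 22.86 × 2.8 = 64.01 sts.
Next multiple of 6 → 66.
7.5 inches = 19.05 cm; × 4.5 = 85.72 → 86 rows.

Cast on 66 stitches; work 86 rows.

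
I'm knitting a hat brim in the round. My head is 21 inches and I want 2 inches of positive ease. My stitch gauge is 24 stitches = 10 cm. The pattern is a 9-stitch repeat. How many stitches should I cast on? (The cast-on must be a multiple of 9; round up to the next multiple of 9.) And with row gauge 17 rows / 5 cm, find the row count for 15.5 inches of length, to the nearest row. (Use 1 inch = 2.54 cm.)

Cast on 144 stitches; work 134 rows.

Finished = 21 + 2 = 23 inches.
23 inches × 2.54 = 58.42 cm.
24/10 = 2.4 sts per cm; 58.42 × 2.4 = 140.21 sts.
Next multiple of 9 → 144.
15.5 inches = 39.37 cm; × 3.4 = 133.86 → 134 rows.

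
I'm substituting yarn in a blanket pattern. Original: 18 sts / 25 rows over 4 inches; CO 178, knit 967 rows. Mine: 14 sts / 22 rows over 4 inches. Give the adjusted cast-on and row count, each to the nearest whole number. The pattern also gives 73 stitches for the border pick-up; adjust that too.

Stitches: 178 × 14/18 = 138.44 → 138.
Rows: 967 × 22/25 = 850.96 → 851.
border pick-up: 73 × 14/18 = 56.78 → 57.

Cast on 138 stitches; work 851 rows; border pick-up 57 stitches.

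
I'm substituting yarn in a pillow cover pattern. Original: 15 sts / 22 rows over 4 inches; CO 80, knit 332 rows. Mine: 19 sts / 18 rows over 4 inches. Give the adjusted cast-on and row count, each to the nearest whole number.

Stitches: 80 × 19/15 = 101.33 → 101.
Rows: 332 × 18/22 = 271.64 → 272.

Cast on 101 stitches; work 272 rows.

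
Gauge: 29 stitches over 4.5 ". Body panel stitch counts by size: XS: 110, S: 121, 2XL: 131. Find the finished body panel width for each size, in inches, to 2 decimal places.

XS 17.07 inches; S 18.78 inches; 2XL 20.33 inches.

29/4.5 = 6.444 sts per in.
XS: 110 / 6.444 = 17.069 → 17.07 in.
S: 121 / 6.444 = 18.776 → 18.78 in.
2XL: 131 / 6.444 = 20.328 → 20.33 in.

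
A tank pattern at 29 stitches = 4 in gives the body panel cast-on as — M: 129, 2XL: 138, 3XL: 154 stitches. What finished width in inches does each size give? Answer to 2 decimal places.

M 17.79 inches; 2XL 19.03 inches; 3XL 21.24 inches.

29/4 = 7.25 sts per in.
M: 129 / 7.25 = 17.793 → 17.79 in.
2XL: 138 / 7.25 = 19.034 → 19.03 in.
3XL: 154 / 7.25 = 21.241 → 21.24 in.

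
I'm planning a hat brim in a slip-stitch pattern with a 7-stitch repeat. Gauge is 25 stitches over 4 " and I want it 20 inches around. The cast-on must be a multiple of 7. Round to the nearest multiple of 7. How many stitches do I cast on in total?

25 / 4 = 6.25 sts per inch.
20 × 6.25 = 125.00 sts.
Nearest multiple of 7: 126.

126 stitches.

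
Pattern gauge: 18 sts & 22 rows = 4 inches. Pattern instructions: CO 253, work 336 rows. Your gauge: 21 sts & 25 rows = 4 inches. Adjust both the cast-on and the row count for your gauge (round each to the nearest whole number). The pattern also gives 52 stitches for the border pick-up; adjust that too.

Cast on 295 stitches; work 382 rows; border pick-up 61 stitches.

Stitches: 253 × 21/18 = 295.17 → 295.
Rows: 336 × 25/22 = 381.82 → 382.
border pick-up: 52 × 21/18 = 60.67 → 61.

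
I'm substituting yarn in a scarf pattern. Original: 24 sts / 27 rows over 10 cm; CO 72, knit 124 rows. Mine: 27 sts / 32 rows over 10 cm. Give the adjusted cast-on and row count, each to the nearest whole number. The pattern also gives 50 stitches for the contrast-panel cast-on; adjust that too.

Stitches: 72 × 27/24 = 81.00 → 81.
Rows: 124 × 32/27 = 146.96 → 147.
contrast-panel cast-on: 50 × 27/24 = 56.25 → 56.

Cast on 81 stitches; work 147 rows; contrast-panel cast-on 56 stitches.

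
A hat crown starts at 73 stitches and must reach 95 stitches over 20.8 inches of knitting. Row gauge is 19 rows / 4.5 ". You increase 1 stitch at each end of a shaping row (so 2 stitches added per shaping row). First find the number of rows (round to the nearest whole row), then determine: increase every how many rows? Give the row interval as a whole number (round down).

Increase every 8th row.

Rows = 20.8 × 4.222 = 87.8 → 88 rows.
Stitches to add: 22 → 11 shaping rows (at 2 st each).
88 / 11 = 8.00 → every 8 rows.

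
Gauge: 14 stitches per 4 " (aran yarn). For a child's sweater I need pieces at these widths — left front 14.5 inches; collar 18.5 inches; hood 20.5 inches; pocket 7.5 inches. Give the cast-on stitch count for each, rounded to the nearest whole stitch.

left front 51; collar 65; hood 72; pocket 26.

Rate = 14/4 = 3.5 sts per in.
left front: 14.5 × 3.5 = 50.75 → 51.
collar: 18.5 × 3.5 = 64.75 → 65.
hood: 20.5 × 3.5 = 71.75 → 72.
pocket: 7.5 × 3.5 = 26.25 → 26.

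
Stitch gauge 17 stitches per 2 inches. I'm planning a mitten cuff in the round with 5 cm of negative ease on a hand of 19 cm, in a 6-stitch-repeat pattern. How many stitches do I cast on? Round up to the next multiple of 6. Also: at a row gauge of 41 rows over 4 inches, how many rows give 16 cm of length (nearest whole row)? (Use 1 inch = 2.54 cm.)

Cast on 48 stitches; work 65 rows.

Finished = 19 − 5 = 14 cm.
14 cm × 1/2.54 = 5.51 inches.
17/2 = 8.5 sts per in; 5.51 × 8.5 = 46.85 sts.
Next multiple of 6 → 48.
16 cm = 6.30 inches; × 10.25 = 64.57 → 65 rows.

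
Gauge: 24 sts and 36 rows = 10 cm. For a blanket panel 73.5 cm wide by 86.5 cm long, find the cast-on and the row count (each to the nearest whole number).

Stitch gauge = 24/10 = 2.4 sts/cm; 73.5 × 2.4 = 176.40 → 176 sts.
Row gauge = 36/10 = 3.6 rows/cm; 86.5 × 3.6 = 311.40 → 311 rows.

Cast on 176 stitches and work 311 rows.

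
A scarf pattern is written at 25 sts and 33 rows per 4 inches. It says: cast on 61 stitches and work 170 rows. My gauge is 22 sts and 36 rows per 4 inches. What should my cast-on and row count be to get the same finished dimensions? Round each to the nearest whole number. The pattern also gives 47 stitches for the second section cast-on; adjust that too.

Cast on 54 stitches; work 185 rows; second section cast-on 41 stitches.

Stitches: 61 × 22/25 = 53.68 → 54.
Rows: 170 × 36/33 = 185.45 → 185.
second section cast-on: 47 × 22/25 = 41.36 → 41.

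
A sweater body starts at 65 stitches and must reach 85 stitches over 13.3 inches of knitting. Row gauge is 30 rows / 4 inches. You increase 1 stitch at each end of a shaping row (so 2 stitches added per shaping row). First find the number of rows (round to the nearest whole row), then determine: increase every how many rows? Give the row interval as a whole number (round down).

Rows = 13.3 × 7.5 = 99.8 → 100 rows.
Stitches to add: 20 → 10 shaping rows (at 2 st each).
100 / 10 = 10.00 → every 10 rows.

Increase every 10th row.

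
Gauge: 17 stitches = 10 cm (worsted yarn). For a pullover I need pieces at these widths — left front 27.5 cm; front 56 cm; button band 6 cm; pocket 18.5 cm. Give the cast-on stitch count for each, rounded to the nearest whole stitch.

left front 47; front 95; button band 10; pocket 31.

Rate = 17/10 = 1.7 sts per cm.
left front: 27.5 × 1.7 = 46.75 → 47.
front: 56 × 1.7 = 95.20 → 95.
button band: 6 × 1.7 = 10.20 → 10.
pocket: 18.5 × 1.7 = 31.45 → 31.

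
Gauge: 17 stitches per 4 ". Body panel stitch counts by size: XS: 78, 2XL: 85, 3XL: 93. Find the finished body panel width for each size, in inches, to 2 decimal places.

17/4 = 4.25 sts per in.
XS: 78 / 4.25 = 18.353 → 18.35 in.
2XL: 85 / 4.25 = 20.000 → 20.00 in.
3XL: 93 / 4.25 = 21.882 → 21.88 in.

XS 18.35 inches; 2XL 20.00 inches; 3XL 21.88 inches.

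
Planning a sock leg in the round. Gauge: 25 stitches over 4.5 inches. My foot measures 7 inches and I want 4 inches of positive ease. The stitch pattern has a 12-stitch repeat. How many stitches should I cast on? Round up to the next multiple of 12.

Cast on 72 stitches.

Finished = 7 + 4 = 11 inches.
25 / 4.5 = 5.556 sts/in.
11 × 5.556 = 61.11 sts.
Next multiple of 12: 72.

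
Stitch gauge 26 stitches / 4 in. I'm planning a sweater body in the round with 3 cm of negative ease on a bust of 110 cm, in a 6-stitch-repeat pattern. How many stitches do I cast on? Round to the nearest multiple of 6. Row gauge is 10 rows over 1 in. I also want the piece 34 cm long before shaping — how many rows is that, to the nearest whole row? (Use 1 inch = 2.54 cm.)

Cast on 276 stitches; work 134 rows.

Finished = 110 − 3 = 107 cm.
107 cm × 1/2.54 = 42.13 inches.
26/4 = 6.5 sts per in; 42.13 × 6.5 = 273.82 sts.
Nearest multiple of 6 → 276.
34 cm = 13.39 inches; × 10 = 133.86 → 134 rows.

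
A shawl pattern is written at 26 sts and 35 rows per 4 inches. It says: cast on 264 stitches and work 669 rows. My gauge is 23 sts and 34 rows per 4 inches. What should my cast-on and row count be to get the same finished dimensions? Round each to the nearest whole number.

Cast on 234 stitches; work 650 rows.

Stitches: 264 × 23/26 = 233.54 → 234.
Rows: 669 × 34/35 = 649.89 → 650.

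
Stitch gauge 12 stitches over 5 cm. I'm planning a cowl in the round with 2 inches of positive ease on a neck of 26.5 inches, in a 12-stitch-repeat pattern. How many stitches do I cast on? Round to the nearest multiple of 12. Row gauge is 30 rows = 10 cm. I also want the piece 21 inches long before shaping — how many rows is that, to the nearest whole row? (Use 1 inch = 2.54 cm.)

Finished = 26.5 + 2 = 28.5 inches.
28.5 inches × 2.54 = 72.39 cm.
12/5 = 2.4 sts per cm; 72.39 × 2.4 = 173.74 sts.
Nearest multiple of 12 → 168.
21 inches = 53.34 cm; × 3 = 160.02 → 160 rows.

Cast on 168 stitches; work 160 rows.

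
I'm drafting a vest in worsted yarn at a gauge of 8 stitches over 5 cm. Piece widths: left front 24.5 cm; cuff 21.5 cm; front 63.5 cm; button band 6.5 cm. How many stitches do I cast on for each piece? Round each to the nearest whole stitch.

Rate = 8/5 = 1.6 sts per cm.
left front: 24.5 × 1.6 = 39.20 → 39.
cuff: 21.5 × 1.6 = 34.40 → 34.
front: 63.5 × 1.6 = 101.60 → 102.
button band: 6.5 × 1.6 = 10.40 → 10.

left front 39; cuff 34; front 102; button band 10.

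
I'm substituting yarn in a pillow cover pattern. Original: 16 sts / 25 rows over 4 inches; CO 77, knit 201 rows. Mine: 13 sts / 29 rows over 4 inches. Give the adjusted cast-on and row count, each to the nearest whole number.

Cast on 63 stitches; work 233 rows.

Stitches: 77 × 13/16 = 62.56 → 63.
Rows: 201 × 29/25 = 233.16 → 233.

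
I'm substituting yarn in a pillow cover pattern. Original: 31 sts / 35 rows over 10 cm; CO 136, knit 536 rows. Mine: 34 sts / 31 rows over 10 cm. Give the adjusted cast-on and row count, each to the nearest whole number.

Stitches: 136 × 34/31 = 149.16 → 149.
Rows: 536 × 31/35 = 474.74 → 475.

Cast on 149 stitches; work 475 rows.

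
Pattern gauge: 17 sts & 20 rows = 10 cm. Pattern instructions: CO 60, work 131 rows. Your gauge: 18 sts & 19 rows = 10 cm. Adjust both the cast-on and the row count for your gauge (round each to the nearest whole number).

Cast on 64 stitches; work 124 rows.

Stitches: 60 × 18/17 = 63.53 → 64.
Rows: 131 × 19/20 = 124.45 → 124.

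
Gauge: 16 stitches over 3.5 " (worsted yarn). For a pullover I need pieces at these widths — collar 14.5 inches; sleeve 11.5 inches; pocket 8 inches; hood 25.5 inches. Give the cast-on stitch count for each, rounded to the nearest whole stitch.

Rate = 16/3.5 = 4.571 sts per in.
collar: 14.5 × 4.571 = 66.29 → 66.
sleeve: 11.5 × 4.571 = 52.57 → 53.
pocket: 8 × 4.571 = 36.57 → 37.
hood: 25.5 × 4.571 = 116.57 → 117.

collar 66; sleeve 53; pocket 37; hood 117.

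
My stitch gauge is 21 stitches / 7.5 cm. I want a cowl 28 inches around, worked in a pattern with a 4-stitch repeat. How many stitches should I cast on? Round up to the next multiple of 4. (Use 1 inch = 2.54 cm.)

28 in = 28 × 2.54 = 71.12 cm.
21 / 7.5 = 2.8 sts/cm.
71.12 × 2.8 = 199.14 sts.
→ 200.

200 stitches.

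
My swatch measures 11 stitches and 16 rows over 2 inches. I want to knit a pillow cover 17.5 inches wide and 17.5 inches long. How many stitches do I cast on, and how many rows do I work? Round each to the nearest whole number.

Cast on 96 stitches and work 140 rows.

Stitch gauge = 11/2 = 5.5 sts/in; 17.5 × 5.5 = 96.25 → 96 sts.
Row gauge = 16/2 = 8 rows/in; 17.5 × 8 = 140.00 → 140 rows.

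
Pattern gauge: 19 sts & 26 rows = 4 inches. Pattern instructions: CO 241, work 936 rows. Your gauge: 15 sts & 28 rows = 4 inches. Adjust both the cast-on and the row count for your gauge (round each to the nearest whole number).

Cast on 190 stitches; work 1008 rows.

Stitches: 241 × 15/19 = 190.26 → 190.
Rows: 936 × 28/26 = 1008.00 → 1008.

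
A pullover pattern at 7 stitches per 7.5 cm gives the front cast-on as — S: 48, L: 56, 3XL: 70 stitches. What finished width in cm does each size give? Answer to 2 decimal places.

S 51.43 cm; L 60.00 cm; 3XL 75.00 cm.

7/7.5 = 0.933 sts per cm.
S: 48 / 0.933 = 51.429 → 51.43 cm.
L: 56 / 0.933 = 60.000 → 60.00 cm.
3XL: 70 / 0.933 = 75.000 → 75.00 cm.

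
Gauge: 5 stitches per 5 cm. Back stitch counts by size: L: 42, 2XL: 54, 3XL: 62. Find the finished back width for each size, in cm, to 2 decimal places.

L 42.00 cm; 2XL 54.00 cm; 3XL 62.00 cm.

5/5 = 1 sts per cm.
L: 42 / 1 = 42.000 → 42.00 cm.
2XL: 54 / 1 = 54.000 → 54.00 cm.
3XL: 62 / 1 = 62.000 → 62.00 cm.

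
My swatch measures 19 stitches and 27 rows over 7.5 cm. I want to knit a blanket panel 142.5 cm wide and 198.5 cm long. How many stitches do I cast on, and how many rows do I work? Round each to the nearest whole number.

Cast on 361 stitches and work 715 rows.

Stitch gauge = 19/7.5 = 2.533 sts/cm; 142.5 × 2.533 = 361.00 → 361 sts.
Row gauge = 27/7.5 = 3.6 rows/cm; 198.5 × 3.6 = 714.60 → 715 rows.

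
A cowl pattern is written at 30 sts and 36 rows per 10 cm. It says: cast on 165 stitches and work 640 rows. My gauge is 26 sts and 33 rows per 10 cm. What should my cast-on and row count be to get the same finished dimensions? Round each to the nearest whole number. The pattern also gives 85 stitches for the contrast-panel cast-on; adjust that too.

Stitches: 165 × 26/30 = 143.00 → 143.
Rows: 640 × 33/36 = 586.67 → 587.
contrast-panel cast-on: 85 × 26/30 = 73.67 → 74.

Cast on 143 stitches; work 587 rows; contrast-panel cast-on 74 stitches.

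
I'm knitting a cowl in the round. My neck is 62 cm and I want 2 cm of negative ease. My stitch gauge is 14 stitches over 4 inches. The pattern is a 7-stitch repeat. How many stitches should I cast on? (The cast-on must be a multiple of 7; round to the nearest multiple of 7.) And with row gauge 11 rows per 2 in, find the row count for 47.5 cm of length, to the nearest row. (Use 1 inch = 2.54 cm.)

Finished = 62 − 2 = 60 cm.
60 cm × 1/2.54 = 23.62 inches.
14/4 = 3.5 sts per in; 23.62 × 3.5 = 82.68 sts.
Nearest multiple of 7 → 84.
47.5 cm = 18.70 inches; × 5.5 = 102.85 → 103 rows.

Cast on 84 stitches; work 103 rows.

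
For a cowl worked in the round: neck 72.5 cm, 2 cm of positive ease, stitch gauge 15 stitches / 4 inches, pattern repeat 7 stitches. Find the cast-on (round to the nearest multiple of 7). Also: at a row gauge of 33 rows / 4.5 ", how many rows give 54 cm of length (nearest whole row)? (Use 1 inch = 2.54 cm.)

Cast on 112 stitches; work 156 rows.

Finished = 72.5 + 2 = 74.5 cm.
74.5 cm × 1/2.54 = 29.33 inches.
15/4 = 3.75 sts per in; 29.33 × 3.75 = 109.99 sts.
Nearest multiple of 7 → 112.
54 cm = 21.26 inches; × 7.333 = 155.91 → 156 rows.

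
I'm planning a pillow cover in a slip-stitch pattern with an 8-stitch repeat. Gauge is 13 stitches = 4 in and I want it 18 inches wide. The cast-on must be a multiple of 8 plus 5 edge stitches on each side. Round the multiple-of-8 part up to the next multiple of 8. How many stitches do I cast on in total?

13 / 4 = 3.25 sts per inch.
18 × 3.25 = 58.50 sts.
Less 10 edge sts → 48.50 for the repeat.
Next multiple of 8: 56.
Add back 10 edge sts → 66.

Cast on 66 stitches.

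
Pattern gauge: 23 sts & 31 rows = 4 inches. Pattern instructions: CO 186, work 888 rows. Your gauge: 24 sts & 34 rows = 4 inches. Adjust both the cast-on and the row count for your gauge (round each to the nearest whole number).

Stitches: 186 × 24/23 = 194.09 → 194.
Rows: 888 × 34/31 = 973.94 → 974.

Cast on 194 stitches; work 974 rows.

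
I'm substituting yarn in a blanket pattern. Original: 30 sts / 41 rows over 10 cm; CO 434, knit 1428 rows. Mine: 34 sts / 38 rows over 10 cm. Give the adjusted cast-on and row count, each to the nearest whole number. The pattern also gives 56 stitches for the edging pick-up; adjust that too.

Stitches: 434 × 34/30 = 491.87 → 492.
Rows: 1428 × 38/41 = 1323.51 → 1324.
edging pick-up: 56 × 34/30 = 63.47 → 63.

Cast on 492 stitches; work 1324 rows; edging pick-up 63 stitches.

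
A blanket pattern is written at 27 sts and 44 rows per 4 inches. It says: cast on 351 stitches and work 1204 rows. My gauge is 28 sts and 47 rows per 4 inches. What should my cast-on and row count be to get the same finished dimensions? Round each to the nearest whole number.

Cast on 364 stitches; work 1286 rows.

Stitches: 351 × 28/27 = 364.00 → 364.
Rows: 1204 × 47/44 = 1286.09 → 1286.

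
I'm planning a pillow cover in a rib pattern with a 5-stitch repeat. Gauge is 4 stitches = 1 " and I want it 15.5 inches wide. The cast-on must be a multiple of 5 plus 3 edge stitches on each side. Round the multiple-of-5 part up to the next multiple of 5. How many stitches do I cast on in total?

4 / 1 = 4 sts per inch.
15.5 × 4 = 62.00 sts.
Less 6 edge sts → 56.00 for the repeat.
Next multiple of 5: 60.
Add back 6 edge sts → 66.

66 stitches.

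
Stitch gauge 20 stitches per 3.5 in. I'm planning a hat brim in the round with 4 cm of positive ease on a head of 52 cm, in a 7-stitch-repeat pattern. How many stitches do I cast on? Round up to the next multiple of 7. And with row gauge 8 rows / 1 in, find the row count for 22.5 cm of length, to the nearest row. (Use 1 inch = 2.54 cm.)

Cast on 126 stitches; work 71 rows.

Finished = 52 + 4 = 56 cm.
56 cm × 1/2.54 = 22.05 inches.
20/3.5 = 5.714 sts per in; 22.05 × 5.714 = 125.98 sts.
Next multiple of 7 → 126.
22.5 cm = 8.86 inches; × 8 = 70.87 → 71 rows.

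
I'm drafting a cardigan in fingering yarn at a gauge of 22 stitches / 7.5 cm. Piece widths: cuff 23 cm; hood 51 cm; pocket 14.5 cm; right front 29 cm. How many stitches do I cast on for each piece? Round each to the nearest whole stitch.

Rate = 22/7.5 = 2.933 sts per cm.
cuff: 23 × 2.933 = 67.47 → 67.
hood: 51 × 2.933 = 149.60 → 150.
pocket: 14.5 × 2.933 = 42.53 → 43.
right front: 29 × 2.933 = 85.07 → 85.

cuff 67; hood 150; pocket 43; right front 85.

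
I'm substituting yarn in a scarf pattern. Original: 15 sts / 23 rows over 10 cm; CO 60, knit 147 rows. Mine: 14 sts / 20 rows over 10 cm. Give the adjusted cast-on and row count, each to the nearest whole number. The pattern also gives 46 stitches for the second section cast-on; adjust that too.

Cast on 56 stitches; work 128 rows; second section cast-on 43 stitches.

Stitches: 60 × 14/15 = 56.00 → 56.
Rows: 147 × 20/23 = 127.83 → 128.
second section cast-on: 46 × 14/15 = 42.93 → 43.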